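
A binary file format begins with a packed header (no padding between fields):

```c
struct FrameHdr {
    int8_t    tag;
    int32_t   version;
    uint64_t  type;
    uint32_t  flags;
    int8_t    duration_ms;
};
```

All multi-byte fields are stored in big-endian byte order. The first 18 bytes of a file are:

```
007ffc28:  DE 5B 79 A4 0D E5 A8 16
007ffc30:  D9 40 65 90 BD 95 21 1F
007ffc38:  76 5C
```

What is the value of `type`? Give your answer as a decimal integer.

`type` follows `tag` (1 B), `version` (4 B), so it starts at offset 1 + 4 = 5 and occupies 8 bytes.
Bytes at offsets 5..12: E5 A8 16 D9 40 65 90 BD.
In big-endian order the high byte comes first in memory.
The bytes are already most-significant first: 0xE5A816D9406590BD.
0xE5A816D9406590BD = 16548501953116999869.

16548501953116999869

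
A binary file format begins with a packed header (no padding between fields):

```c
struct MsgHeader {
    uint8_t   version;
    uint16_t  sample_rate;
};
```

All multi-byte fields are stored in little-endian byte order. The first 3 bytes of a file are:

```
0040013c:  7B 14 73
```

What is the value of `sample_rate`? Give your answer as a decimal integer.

`sample_rate` follows `version` (1 byte), so it starts at byte offset 1 and occupies 2 bytes.
Bytes at offsets 1..2: 14 73.
Little-endian stores the least-significant byte at the lowest address.
Reassemble most-significant byte first: 73 14 → 0x7314.
0x7314 = 29460.

29460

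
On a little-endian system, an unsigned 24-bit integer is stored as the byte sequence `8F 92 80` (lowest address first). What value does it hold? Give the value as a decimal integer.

In little-endian order the low byte comes first in memory.
Reassemble most-significant byte first: 80 92 8F → 0x80928F.
0x80928F = 8426127.

8426127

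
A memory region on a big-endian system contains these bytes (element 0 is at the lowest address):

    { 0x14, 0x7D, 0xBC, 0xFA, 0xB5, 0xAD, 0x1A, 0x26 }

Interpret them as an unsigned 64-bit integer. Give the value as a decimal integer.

1476544037823257126

In big-endian order the high byte comes first in memory.
The bytes are already most-significant first: 0x147DBCFAB5AD1A26.
0x147DBCFAB5AD1A26 = 1476544037823257126.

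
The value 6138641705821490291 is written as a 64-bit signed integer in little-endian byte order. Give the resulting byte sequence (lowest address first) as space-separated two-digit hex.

6138641705821490291 in hexadecimal, padded to 64 bits, is 0x5530D61B86E34C73.
Split into bytes (most-significant first): 55 30 D6 1B 86 E3 4C 73.
Little-endian: lowest address holds the least-significant byte.
So at ascending addresses the bytes are 73 4C E3 86 1B D6 30 55.

73 4C E3 86 1B D6 30 55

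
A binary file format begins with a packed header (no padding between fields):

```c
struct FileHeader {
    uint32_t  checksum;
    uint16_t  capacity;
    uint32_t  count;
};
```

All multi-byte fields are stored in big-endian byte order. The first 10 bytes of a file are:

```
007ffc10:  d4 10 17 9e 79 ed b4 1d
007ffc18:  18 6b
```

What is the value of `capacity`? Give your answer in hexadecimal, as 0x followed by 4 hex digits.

0x79ED

`capacity` follows `checksum` (4 bytes), so it starts at byte offset 4 and occupies 2 bytes.
Bytes at offsets 4..5: 79 ED.
Big-endian: lowest address holds the most-significant byte.
The bytes are already most-significant first: 0x79ED.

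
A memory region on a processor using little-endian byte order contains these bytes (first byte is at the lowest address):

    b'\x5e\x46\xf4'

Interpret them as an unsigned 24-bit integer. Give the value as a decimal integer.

Little-endian: lowest address holds the least-significant byte.
Reassemble most-significant byte first: F4 46 5E → 0xF4465E.
0xF4465E = 16008798.

16008798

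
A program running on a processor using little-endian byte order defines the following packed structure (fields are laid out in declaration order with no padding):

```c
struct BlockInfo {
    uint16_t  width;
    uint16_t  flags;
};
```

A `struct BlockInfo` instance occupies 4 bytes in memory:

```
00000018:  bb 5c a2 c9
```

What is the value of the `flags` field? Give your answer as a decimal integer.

51618

`flags` follows `width` (2 bytes), so it starts at byte offset 2 and occupies 2 bytes.
Bytes at offsets 2..3: A2 C9.
In little-endian order the low byte comes first in memory.
Reassemble most-significant byte first: C9 A2 → 0xC9A2.
0xC9A2 = 51618.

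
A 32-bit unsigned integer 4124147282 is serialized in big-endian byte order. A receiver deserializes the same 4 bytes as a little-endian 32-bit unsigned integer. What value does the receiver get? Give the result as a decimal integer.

4124147282 in 32-bit hexadecimal is 0xF5D17E52.
Stored big-endian, the bytes at ascending addresses are F5 D1 7E 52.
Read back as little-endian, the first byte is least significant, giving 0x527ED1F5.
0x527ED1F5 = 1384042997.

1384042997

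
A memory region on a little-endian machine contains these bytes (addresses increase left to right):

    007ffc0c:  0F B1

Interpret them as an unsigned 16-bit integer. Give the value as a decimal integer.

45327

Little-endian stores the least-significant byte at the lowest address.
Reassemble most-significant byte first: B1 0F → 0xB10F.
0xB10F = 45327.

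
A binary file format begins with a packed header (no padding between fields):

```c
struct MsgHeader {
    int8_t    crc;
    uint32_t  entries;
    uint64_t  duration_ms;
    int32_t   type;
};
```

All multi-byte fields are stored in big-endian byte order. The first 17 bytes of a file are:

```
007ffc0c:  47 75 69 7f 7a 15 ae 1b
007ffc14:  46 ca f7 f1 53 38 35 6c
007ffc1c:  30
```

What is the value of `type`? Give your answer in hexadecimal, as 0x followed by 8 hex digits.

0x38356C30

`type` follows `crc` (1 B), `entries` (4 B), `duration_ms` (8 B), so it starts at offset 1 + 4 + 8 = 13 and occupies 4 bytes.
Bytes at offsets 13..16: 38 35 6C 30.
Big-endian stores the most-significant byte at the lowest address.
The bytes are already most-significant first: 0x38356C30.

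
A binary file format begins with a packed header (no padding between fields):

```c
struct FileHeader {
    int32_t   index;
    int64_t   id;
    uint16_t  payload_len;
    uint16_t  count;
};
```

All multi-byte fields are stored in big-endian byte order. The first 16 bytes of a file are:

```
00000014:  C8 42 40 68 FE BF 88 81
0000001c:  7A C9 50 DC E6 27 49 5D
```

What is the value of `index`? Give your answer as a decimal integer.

`index` is the first field, at byte offset 0, occupying 4 bytes.
Bytes at offsets 0..3: C8 42 40 68.
Big-endian stores the most-significant byte at the lowest address.
The bytes are already most-significant first: 0xC8424068.
Top bit is set, so as a signed 32-bit value this is 0xC8424068 − 2^32 = -935182232.

-935182232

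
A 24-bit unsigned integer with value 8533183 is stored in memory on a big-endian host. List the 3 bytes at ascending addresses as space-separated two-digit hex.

82 34 BF

8533183 in hexadecimal, padded to 24 bits, is 0x8234BF.
Split into bytes (most-significant first): 82 34 BF.
In big-endian order the high byte comes first in memory.
So the memory order matches the most-significant-first order: 82 34 BF.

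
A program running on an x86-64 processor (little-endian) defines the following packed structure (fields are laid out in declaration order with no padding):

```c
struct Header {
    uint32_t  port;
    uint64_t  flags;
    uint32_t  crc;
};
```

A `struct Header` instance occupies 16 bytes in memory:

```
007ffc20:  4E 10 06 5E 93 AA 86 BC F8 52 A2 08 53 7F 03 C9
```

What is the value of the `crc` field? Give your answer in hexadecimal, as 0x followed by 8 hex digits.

0xC9037F53

`crc` follows `port` (4 B), `flags` (8 B), so it starts at offset 4 + 8 = 12 and occupies 4 bytes.
Bytes at offsets 12..15: 53 7F 03 C9.
In little-endian order the low byte comes first in memory.
Reassemble most-significant byte first: C9 03 7F 53 → 0xC9037F53.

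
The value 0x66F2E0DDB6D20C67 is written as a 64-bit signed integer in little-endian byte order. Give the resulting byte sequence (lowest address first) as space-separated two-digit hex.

Split into bytes (most-significant first): 66 F2 E0 DD B6 D2 0C 67.
Little-endian stores the least-significant byte at the lowest address.
So at ascending addresses the bytes are 67 0C D2 B6 DD E0 F2 66.

67 0C D2 B6 DD E0 F2 66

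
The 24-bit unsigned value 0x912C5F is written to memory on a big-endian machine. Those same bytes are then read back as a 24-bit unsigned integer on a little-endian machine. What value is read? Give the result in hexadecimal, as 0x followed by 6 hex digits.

Stored big-endian, the bytes at ascending addresses are 91 2C 5F.
Read back as little-endian, the first byte is least significant, giving 0x5F2C91.

0x5F2C91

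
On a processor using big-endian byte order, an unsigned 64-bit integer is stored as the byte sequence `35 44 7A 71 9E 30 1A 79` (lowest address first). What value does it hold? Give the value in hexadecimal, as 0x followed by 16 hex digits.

0x35447A719E301A79

Big-endian stores the most-significant byte at the lowest address.
The bytes are already most-significant first: 0x35447A719E301A79.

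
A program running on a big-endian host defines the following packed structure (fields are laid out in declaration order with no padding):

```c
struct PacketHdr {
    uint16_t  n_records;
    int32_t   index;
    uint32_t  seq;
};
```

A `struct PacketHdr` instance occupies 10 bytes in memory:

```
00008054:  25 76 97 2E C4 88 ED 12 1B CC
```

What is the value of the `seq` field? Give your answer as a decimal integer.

`seq` follows `n_records` (2 B), `index` (4 B), so it starts at offset 2 + 4 = 6 and occupies 4 bytes.
Bytes at offsets 6..9: ED 12 1B CC.
In big-endian order the high byte comes first in memory.
The bytes are already most-significant first: 0xED121BCC.
0xED121BCC = 3977386956.

3977386956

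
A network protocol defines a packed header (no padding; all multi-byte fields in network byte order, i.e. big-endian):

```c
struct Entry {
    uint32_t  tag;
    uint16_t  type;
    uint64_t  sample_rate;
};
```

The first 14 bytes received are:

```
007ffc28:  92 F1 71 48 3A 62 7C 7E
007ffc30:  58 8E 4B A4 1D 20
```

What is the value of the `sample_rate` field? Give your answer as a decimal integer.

8970704875946253600

`sample_rate` follows `tag` (4 B), `type` (2 B), so it starts at offset 4 + 2 = 6 and occupies 8 bytes.
Bytes at offsets 6..13: 7C 7E 58 8E 4B A4 1D 20.
Big-endian stores the most-significant byte at the lowest address.
The bytes are already most-significant first: 0x7C7E588E4BA41D20.
0x7C7E588E4BA41D20 = 8970704875946253600.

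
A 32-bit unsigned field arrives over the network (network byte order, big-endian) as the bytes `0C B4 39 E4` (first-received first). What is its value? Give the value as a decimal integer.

213137892

Big-endian stores the most-significant byte at the lowest address.
The bytes are already most-significant first: 0x0CB439E4.
0x0CB439E4 = 213137892.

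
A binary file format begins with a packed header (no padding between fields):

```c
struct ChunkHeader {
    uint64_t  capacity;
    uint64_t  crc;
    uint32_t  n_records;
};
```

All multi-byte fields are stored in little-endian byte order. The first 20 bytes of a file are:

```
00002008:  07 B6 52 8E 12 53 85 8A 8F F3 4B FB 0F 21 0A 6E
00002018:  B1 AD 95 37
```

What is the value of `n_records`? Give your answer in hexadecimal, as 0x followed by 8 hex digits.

`n_records` follows `capacity` (8 B), `crc` (8 B), so it starts at offset 8 + 8 = 16 and occupies 4 bytes.
Bytes at offsets 16..19: B1 AD 95 37.
Little-endian: lowest address holds the least-significant byte.
Reassemble most-significant byte first: 37 95 AD B1 → 0x3795ADB1.

0x3795ADB1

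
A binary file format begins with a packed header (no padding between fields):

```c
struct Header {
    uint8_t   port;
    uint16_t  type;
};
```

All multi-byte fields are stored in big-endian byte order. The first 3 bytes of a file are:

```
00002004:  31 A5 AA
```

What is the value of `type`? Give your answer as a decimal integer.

42410

`type` follows `port` (1 byte), so it starts at byte offset 1 and occupies 2 bytes.
Bytes at offsets 1..2: A5 AA.
Big-endian stores the most-significant byte at the lowest address.
The bytes are already most-significant first: 0xA5AA.
0xA5AA = 42410.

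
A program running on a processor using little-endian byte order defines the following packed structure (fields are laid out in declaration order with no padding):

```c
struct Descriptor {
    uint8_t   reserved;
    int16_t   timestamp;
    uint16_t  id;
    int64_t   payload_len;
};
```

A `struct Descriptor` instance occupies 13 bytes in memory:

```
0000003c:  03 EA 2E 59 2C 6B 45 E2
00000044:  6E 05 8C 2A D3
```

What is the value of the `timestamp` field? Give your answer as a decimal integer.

`timestamp` follows `reserved` (1 byte), so it starts at byte offset 1 and occupies 2 bytes.
Bytes at offsets 1..2: EA 2E.
Little-endian: lowest address holds the least-significant byte.
Reassemble most-significant byte first: 2E EA → 0x2EEA.
0x2EEA = 12010.

12010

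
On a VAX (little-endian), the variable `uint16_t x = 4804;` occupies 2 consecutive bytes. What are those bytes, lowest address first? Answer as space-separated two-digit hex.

C4 12

4804 in hexadecimal, padded to 16 bits, is 0x12C4.
Split into bytes (most-significant first): 12 C4.
In little-endian order the low byte comes first in memory.
So at ascending addresses the bytes are C4 12.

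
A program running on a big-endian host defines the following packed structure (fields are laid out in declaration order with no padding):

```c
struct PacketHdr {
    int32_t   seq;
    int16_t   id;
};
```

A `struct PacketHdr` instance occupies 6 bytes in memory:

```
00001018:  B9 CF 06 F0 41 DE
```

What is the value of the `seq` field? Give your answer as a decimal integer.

-1177614608

`seq` is the first field, at byte offset 0, occupying 4 bytes.
Bytes at offsets 0..3: B9 CF 06 F0.
Big-endian: lowest address holds the most-significant byte.
The bytes are already most-significant first: 0xB9CF06F0.
Top bit is set, so as a signed 32-bit value this is 0xB9CF06F0 − 2^32 = -1177614608.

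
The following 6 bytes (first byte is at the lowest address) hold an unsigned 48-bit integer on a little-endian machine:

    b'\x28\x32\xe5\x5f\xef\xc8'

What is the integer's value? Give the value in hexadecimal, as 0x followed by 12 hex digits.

0xC8EF5FE53228

Little-endian stores the least-significant byte at the lowest address.
Reassemble most-significant byte first: C8 EF 5F E5 32 28 → 0xC8EF5FE53228.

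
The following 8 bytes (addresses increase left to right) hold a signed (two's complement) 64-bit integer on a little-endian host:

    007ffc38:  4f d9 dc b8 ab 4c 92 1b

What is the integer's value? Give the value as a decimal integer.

In little-endian order the low byte comes first in memory.
Reassemble most-significant byte first: 1B 92 4C AB B8 DC D9 4F → 0x1B924CABB8DCD94F.
0x1B924CABB8DCD94F = 1986734686048409935.

1986734686048409935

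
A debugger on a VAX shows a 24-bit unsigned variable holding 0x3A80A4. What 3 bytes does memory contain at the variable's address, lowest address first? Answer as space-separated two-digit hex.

Split into bytes (most-significant first): 3A 80 A4.
In little-endian order the low byte comes first in memory.
So at ascending addresses the bytes are A4 80 3A.

A4 80 3A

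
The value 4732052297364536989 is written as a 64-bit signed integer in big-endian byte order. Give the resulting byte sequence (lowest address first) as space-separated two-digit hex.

41 AB A0 7E 32 FB FE 9D

4732052297364536989 in hexadecimal, padded to 64 bits, is 0x41ABA07E32FBFE9D.
Split into bytes (most-significant first): 41 AB A0 7E 32 FB FE 9D.
Big-endian: lowest address holds the most-significant byte.
So the memory order matches the most-significant-first order: 41 AB A0 7E 32 FB FE 9D.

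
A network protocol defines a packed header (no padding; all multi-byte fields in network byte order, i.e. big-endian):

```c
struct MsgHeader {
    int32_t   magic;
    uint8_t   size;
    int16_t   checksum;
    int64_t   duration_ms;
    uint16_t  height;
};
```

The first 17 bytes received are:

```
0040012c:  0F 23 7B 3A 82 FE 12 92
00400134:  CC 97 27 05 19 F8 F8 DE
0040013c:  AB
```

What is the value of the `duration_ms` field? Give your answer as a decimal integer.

`duration_ms` follows `magic` (4 B), `size` (1 B), `checksum` (2 B), so it starts at offset 4 + 1 + 2 = 7 and occupies 8 bytes.
Bytes at offsets 7..14: 92 CC 97 27 05 19 F8 F8.
In big-endian order the high byte comes first in memory.
The bytes are already most-significant first: 0x92CC97270519F8F8.
Top bit is set, so as a signed 64-bit value this is 0x92CC97270519F8F8 − 2^64 = -7868748255077992200.

-7868748255077992200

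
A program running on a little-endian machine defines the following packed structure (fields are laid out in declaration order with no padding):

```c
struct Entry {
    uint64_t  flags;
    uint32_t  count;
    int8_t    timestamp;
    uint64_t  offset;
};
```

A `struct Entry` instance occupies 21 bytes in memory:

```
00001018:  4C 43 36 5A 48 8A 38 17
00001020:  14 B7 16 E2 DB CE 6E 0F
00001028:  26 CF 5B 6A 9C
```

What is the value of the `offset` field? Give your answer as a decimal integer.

`offset` follows `flags` (8 B), `count` (4 B), `timestamp` (1 B), so it starts at offset 8 + 4 + 1 = 13 and occupies 8 bytes.
Bytes at offsets 13..20: CE 6E 0F 26 CF 5B 6A 9C.
In little-endian order the low byte comes first in memory.
Reassemble most-significant byte first: 9C 6A 5B CF 26 0F 6E CE → 0x9C6A5BCF260F6ECE.
0x9C6A5BCF260F6ECE = 11270921962702991054.

11270921962702991054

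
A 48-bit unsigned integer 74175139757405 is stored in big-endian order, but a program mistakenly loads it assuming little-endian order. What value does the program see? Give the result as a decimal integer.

102520252692035

74175139757405 in 48-bit hexadecimal is 0x43763EDB3D5D.
Stored big-endian, the bytes at ascending addresses are 43 76 3E DB 3D 5D.
Read back as little-endian, the first byte is least significant, giving 0x5D3DDB3E7643.
0x5D3DDB3E7643 = 102520252692035.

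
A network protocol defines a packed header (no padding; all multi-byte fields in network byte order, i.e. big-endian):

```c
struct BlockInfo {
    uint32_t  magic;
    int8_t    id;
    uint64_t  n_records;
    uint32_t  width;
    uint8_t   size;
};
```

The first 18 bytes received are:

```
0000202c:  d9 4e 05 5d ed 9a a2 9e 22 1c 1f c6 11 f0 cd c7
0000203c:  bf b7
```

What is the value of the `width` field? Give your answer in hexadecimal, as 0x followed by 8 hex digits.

0xF0CDC7BF

`width` follows `magic` (4 B), `id` (1 B), `n_records` (8 B), so it starts at offset 4 + 1 + 8 = 13 and occupies 4 bytes.
Bytes at offsets 13..16: F0 CD C7 BF.
Big-endian: lowest address holds the most-significant byte.
The bytes are already most-significant first: 0xF0CDC7BF.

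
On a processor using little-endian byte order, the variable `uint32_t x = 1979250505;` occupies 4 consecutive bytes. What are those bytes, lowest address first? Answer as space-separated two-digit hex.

49 F7 F8 75

1979250505 in hexadecimal, padded to 32 bits, is 0x75F8F749.
Split into bytes (most-significant first): 75 F8 F7 49.
Little-endian stores the least-significant byte at the lowest address.
So at ascending addresses the bytes are 49 F7 F8 75.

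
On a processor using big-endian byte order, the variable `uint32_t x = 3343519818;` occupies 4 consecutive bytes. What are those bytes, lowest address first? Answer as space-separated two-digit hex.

3343519818 in hexadecimal, padded to 32 bits, is 0xC74A104A.
Split into bytes (most-significant first): C7 4A 10 4A.
Big-endian: lowest address holds the most-significant byte.
So the memory order matches the most-significant-first order: C7 4A 10 4A.

C7 4A 10 4A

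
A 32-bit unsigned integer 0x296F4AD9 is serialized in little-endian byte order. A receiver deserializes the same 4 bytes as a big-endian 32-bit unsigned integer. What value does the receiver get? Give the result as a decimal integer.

Stored little-endian, the bytes at ascending addresses are D9 4A 6F 29.
Read back as big-endian, the last byte is least significant, giving 0xD94A6F29.
0xD94A6F29 = 3645533993.

3645533993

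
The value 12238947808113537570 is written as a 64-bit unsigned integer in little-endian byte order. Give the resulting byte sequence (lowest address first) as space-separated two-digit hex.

22 32 27 CF 2F 7A D9 A9

12238947808113537570 in hexadecimal, padded to 64 bits, is 0xA9D97A2FCF273222.
Split into bytes (most-significant first): A9 D9 7A 2F CF 27 32 22.
In little-endian order the low byte comes first in memory.
So at ascending addresses the bytes are 22 32 27 CF 2F 7A D9 A9.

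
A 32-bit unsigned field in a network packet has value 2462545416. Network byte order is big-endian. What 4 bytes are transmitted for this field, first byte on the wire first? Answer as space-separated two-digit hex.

2462545416 in hexadecimal, padded to 32 bits, is 0x92C77608.
Split into bytes (most-significant first): 92 C7 76 08.
In big-endian order the high byte comes first in memory.
So the memory order matches the most-significant-first order: 92 C7 76 08.

92 C7 76 08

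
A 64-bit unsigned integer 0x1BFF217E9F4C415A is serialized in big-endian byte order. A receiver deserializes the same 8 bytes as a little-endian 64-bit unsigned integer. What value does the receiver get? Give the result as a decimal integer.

Stored big-endian, the bytes at ascending addresses are 1B FF 21 7E 9F 4C 41 5A.
Read back as little-endian, the first byte is least significant, giving 0x5A414C9F7E21FF1B.
0x5A414C9F7E21FF1B = 6503563584799375131.

6503563584799375131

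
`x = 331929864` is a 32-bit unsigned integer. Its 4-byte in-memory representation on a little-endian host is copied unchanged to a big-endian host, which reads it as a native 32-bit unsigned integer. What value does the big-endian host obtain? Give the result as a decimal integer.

331929864 in 32-bit hexadecimal is 0x13C8D908.
Stored little-endian, the bytes at ascending addresses are 08 D9 C8 13.
Read back as big-endian, the last byte is least significant, giving 0x08D9C813.
0x08D9C813 = 148490259.

148490259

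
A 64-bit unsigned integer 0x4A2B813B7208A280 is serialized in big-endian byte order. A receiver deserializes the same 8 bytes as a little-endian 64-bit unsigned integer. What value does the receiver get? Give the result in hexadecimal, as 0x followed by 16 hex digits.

0x80A208723B812B4A

Stored big-endian, the bytes at ascending addresses are 4A 2B 81 3B 72 08 A2 80.
Read back as little-endian, the first byte is least significant, giving 0x80A208723B812B4A.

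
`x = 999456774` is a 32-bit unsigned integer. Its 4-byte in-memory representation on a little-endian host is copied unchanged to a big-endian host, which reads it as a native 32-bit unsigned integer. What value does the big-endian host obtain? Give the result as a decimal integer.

999456774 in 32-bit hexadecimal is 0x3B928006.
Stored little-endian, the bytes at ascending addresses are 06 80 92 3B.
Read back as big-endian, the last byte is least significant, giving 0x0680923B.
0x0680923B = 109089339.

109089339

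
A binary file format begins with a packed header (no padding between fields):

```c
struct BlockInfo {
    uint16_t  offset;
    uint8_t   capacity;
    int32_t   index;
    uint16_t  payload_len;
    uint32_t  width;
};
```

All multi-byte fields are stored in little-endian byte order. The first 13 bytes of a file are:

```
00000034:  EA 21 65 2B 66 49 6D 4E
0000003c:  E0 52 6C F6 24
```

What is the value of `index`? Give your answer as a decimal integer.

`index` follows `offset` (2 B), `capacity` (1 B), so it starts at offset 2 + 1 = 3 and occupies 4 bytes.
Bytes at offsets 3..6: 2B 66 49 6D.
In little-endian order the low byte comes first in memory.
Reassemble most-significant byte first: 6D 49 66 2B → 0x6D49662B.
0x6D49662B = 1833526827.

1833526827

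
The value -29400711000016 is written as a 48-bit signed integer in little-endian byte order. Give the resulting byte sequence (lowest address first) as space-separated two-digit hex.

30 90 10 9D 42 E5

Two's complement of -29400711000016 in 48 bits: 29400711000016 = 0x1ABD62EF6FD0; invert → 0xE5429D10902F; add 1 → 0xE5429D109030.
Split into bytes (most-significant first): E5 42 9D 10 90 30.
Little-endian: lowest address holds the least-significant byte.
So at ascending addresses the bytes are 30 90 10 9D 42 E5.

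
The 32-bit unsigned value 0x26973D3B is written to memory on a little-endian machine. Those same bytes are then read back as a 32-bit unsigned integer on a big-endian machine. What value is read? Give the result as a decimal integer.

Stored little-endian, the bytes at ascending addresses are 3B 3D 97 26.
Read back as big-endian, the last byte is least significant, giving 0x3B3D9726.
0x3B3D9726 = 993892134.

993892134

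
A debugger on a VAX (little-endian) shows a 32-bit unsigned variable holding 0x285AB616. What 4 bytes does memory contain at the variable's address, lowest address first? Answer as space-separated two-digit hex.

16 B6 5A 28

Split into bytes (most-significant first): 28 5A B6 16.
In little-endian order the low byte comes first in memory.
So at ascending addresses the bytes are 16 B6 5A 28.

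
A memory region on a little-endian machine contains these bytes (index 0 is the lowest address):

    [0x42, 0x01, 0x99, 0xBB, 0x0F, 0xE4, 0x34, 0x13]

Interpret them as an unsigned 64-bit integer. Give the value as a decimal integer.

Little-endian stores the least-significant byte at the lowest address.
Reassemble most-significant byte first: 13 34 E4 0F BB 99 01 42 → 0x1334E40FBB990142.
0x1334E40FBB990142 = 1383981741732593986.

1383981741732593986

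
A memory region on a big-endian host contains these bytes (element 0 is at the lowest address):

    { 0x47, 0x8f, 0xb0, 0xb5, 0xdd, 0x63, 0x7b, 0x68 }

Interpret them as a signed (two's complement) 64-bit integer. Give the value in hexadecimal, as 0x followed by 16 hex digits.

0x478FB0B5DD637B68

Big-endian: lowest address holds the most-significant byte.
The bytes are already most-significant first: 0x478FB0B5DD637B68.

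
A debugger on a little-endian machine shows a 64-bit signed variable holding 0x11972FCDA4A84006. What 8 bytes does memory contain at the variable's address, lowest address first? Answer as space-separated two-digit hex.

06 40 A8 A4 CD 2F 97 11

Split into bytes (most-significant first): 11 97 2F CD A4 A8 40 06.
Little-endian: lowest address holds the least-significant byte.
So at ascending addresses the bytes are 06 40 A8 A4 CD 2F 97 11.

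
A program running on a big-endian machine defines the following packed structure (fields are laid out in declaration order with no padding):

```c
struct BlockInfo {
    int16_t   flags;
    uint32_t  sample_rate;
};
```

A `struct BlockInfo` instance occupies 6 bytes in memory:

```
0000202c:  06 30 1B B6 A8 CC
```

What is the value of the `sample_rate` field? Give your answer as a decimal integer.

`sample_rate` follows `flags` (2 bytes), so it starts at byte offset 2 and occupies 4 bytes.
Bytes at offsets 2..5: 1B B6 A8 CC.
Big-endian: lowest address holds the most-significant byte.
The bytes are already most-significant first: 0x1BB6A8CC.
0x1BB6A8CC = 464955596.

464955596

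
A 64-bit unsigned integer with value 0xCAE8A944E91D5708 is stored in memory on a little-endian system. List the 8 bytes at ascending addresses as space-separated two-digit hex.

Split into bytes (most-significant first): CA E8 A9 44 E9 1D 57 08.
Little-endian: lowest address holds the least-significant byte.
So at ascending addresses the bytes are 08 57 1D E9 44 A9 E8 CA.

08 57 1D E9 44 A9 E8 CA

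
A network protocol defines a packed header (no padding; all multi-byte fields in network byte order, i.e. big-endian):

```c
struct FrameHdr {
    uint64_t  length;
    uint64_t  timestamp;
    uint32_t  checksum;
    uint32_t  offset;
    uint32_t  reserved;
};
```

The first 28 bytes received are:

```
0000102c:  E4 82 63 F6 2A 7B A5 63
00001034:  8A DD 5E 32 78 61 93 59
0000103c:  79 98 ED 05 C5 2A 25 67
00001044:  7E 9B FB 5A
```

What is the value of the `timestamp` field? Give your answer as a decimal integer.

10006257517948146521

`timestamp` follows `length` (8 bytes), so it starts at byte offset 8 and occupies 8 bytes.
Bytes at offsets 8..15: 8A DD 5E 32 78 61 93 59.
Big-endian: lowest address holds the most-significant byte.
The bytes are already most-significant first: 0x8ADD5E3278619359.
0x8ADD5E3278619359 = 10006257517948146521.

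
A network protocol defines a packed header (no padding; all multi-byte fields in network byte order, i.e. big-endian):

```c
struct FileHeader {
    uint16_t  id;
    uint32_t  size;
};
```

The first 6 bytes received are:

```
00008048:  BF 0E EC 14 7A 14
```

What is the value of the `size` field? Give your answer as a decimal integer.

3960764948

`size` follows `id` (2 bytes), so it starts at byte offset 2 and occupies 4 bytes.
Bytes at offsets 2..5: EC 14 7A 14.
Big-endian: lowest address holds the most-significant byte.
The bytes are already most-significant first: 0xEC147A14.
0xEC147A14 = 3960764948.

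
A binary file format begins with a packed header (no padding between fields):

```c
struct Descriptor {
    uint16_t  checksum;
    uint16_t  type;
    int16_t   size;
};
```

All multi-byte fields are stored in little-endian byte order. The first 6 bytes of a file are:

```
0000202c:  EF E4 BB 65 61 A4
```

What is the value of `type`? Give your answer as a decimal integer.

26043

`type` follows `checksum` (2 bytes), so it starts at byte offset 2 and occupies 2 bytes.
Bytes at offsets 2..3: BB 65.
In little-endian order the low byte comes first in memory.
Reassemble most-significant byte first: 65 BB → 0x65BB.
0x65BB = 26043.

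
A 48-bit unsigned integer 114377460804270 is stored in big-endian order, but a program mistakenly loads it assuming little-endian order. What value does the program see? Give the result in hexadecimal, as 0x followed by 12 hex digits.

114377460804270 in 48-bit hexadecimal is 0x680693EBEAAE.
Stored big-endian, the bytes at ascending addresses are 68 06 93 EB EA AE.
Read back as little-endian, the first byte is least significant, giving 0xAEEAEB930668.

0xAEEAEB930668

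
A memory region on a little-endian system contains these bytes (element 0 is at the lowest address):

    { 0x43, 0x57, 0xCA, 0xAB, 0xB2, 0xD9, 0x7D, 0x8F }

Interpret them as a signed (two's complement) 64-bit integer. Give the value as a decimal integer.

-8107084392787454141

In little-endian order the low byte comes first in memory.
Reassemble most-significant byte first: 8F 7D D9 B2 AB CA 57 43 → 0x8F7DD9B2ABCA5743.
Top bit is set, so as a signed 64-bit value this is 0x8F7DD9B2ABCA5743 − 2^64 = -8107084392787454141.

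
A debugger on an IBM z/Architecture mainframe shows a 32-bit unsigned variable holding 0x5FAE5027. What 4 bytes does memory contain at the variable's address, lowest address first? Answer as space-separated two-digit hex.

5F AE 50 27

Split into bytes (most-significant first): 5F AE 50 27.
In big-endian order the high byte comes first in memory.
So the memory order matches the most-significant-first order: 5F AE 50 27.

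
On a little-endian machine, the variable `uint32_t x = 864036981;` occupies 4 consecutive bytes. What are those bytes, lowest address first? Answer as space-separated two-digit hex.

75 28 80 33

864036981 in hexadecimal, padded to 32 bits, is 0x33802875.
Split into bytes (most-significant first): 33 80 28 75.
Little-endian stores the least-significant byte at the lowest address.
So at ascending addresses the bytes are 75 28 80 33.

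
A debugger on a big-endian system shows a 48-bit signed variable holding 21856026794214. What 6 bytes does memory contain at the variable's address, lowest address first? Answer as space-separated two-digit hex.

21856026794214 in hexadecimal, padded to 48 bits, is 0x13E0C0B698E6.
Split into bytes (most-significant first): 13 E0 C0 B6 98 E6.
Big-endian stores the most-significant byte at the lowest address.
So the memory order matches the most-significant-first order: 13 E0 C0 B6 98 E6.

13 E0 C0 B6 98 E6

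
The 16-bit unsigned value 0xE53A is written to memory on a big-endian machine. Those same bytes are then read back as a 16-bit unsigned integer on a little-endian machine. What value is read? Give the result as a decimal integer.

15077

Stored big-endian, the bytes at ascending addresses are E5 3A.
Read back as little-endian, the first byte is least significant, giving 0x3AE5.
0x3AE5 = 15077.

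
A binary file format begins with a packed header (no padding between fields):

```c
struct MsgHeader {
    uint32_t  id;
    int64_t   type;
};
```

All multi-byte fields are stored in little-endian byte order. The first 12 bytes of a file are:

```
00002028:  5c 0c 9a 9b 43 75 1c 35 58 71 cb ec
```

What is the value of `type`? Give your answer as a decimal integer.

-1383887836824177341

`type` follows `id` (4 bytes), so it starts at byte offset 4 and occupies 8 bytes.
Bytes at offsets 4..11: 43 75 1C 35 58 71 CB EC.
Little-endian: lowest address holds the least-significant byte.
Reassemble most-significant byte first: EC CB 71 58 35 1C 75 43 → 0xECCB7158351C7543.
Top bit is set, so as a signed 64-bit value this is 0xECCB7158351C7543 − 2^64 = -1383887836824177341.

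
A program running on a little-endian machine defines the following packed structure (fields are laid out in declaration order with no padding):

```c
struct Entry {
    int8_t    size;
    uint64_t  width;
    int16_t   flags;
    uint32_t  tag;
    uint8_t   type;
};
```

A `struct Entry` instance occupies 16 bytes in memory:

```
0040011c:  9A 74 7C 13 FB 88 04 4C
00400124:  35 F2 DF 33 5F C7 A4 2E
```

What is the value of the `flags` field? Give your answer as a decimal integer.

`flags` follows `size` (1 B), `width` (8 B), so it starts at offset 1 + 8 = 9 and occupies 2 bytes.
Bytes at offsets 9..10: F2 DF.
In little-endian order the low byte comes first in memory.
Reassemble most-significant byte first: DF F2 → 0xDFF2.
Top bit is set, so as a signed 16-bit value this is 0xDFF2 − 2^16 = -8206.

-8206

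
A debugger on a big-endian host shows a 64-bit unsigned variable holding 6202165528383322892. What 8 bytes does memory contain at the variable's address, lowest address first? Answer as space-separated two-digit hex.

6202165528383322892 in hexadecimal, padded to 64 bits, is 0x561284B00575FB0C.
Split into bytes (most-significant first): 56 12 84 B0 05 75 FB 0C.
In big-endian order the high byte comes first in memory.
So the memory order matches the most-significant-first order: 56 12 84 B0 05 75 FB 0C.

56 12 84 B0 05 75 FB 0C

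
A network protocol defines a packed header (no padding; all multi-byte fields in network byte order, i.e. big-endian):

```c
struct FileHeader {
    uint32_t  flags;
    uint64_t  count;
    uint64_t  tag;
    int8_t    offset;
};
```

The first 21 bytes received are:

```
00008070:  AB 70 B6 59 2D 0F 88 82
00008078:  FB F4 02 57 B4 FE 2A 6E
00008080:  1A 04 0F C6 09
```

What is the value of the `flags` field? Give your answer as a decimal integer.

2876290649

`flags` is the first field, at byte offset 0, occupying 4 bytes.
Bytes at offsets 0..3: AB 70 B6 59.
Big-endian stores the most-significant byte at the lowest address.
The bytes are already most-significant first: 0xAB70B659.
0xAB70B659 = 2876290649.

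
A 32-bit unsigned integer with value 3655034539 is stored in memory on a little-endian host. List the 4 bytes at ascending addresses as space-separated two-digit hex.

3655034539 in hexadecimal, padded to 32 bits, is 0xD9DB66AB.
Split into bytes (most-significant first): D9 DB 66 AB.
In little-endian order the low byte comes first in memory.
So at ascending addresses the bytes are AB 66 DB D9.

AB 66 DB D9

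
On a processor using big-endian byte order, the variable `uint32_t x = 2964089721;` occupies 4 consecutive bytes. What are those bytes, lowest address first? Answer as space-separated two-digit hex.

B0 AC 6B 79

2964089721 in hexadecimal, padded to 32 bits, is 0xB0AC6B79.
Split into bytes (most-significant first): B0 AC 6B 79.
In big-endian order the high byte comes first in memory.
So the memory order matches the most-significant-first order: B0 AC 6B 79.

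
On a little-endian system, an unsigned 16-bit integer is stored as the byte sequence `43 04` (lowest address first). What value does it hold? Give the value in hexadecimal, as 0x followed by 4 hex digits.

0x0443

In little-endian order the low byte comes first in memory.
Reassemble most-significant byte first: 04 43 → 0x0443.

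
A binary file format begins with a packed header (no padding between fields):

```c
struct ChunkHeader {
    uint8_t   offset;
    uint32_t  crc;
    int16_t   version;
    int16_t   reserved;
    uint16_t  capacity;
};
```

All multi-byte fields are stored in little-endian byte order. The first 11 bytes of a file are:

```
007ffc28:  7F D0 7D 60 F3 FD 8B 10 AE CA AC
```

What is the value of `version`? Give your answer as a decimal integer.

`version` follows `offset` (1 B), `crc` (4 B), so it starts at offset 1 + 4 = 5 and occupies 2 bytes.
Bytes at offsets 5..6: FD 8B.
Little-endian: lowest address holds the least-significant byte.
Reassemble most-significant byte first: 8B FD → 0x8BFD.
Top bit is set, so as a signed 16-bit value this is 0x8BFD − 2^16 = -29699.

-29699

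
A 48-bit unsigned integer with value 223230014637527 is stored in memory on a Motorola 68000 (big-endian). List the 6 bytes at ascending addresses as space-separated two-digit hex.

223230014637527 in hexadecimal, padded to 48 bits, is 0xCB06C9B9C5D7.
Split into bytes (most-significant first): CB 06 C9 B9 C5 D7.
In big-endian order the high byte comes first in memory.
So the memory order matches the most-significant-first order: CB 06 C9 B9 C5 D7.

CB 06 C9 B9 C5 D7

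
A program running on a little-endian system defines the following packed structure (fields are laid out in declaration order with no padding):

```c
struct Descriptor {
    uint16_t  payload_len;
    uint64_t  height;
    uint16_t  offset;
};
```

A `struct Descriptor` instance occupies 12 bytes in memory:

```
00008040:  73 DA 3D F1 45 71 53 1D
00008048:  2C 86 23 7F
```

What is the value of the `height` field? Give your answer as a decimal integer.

9668134744277512509

`height` follows `payload_len` (2 bytes), so it starts at byte offset 2 and occupies 8 bytes.
Bytes at offsets 2..9: 3D F1 45 71 53 1D 2C 86.
Little-endian stores the least-significant byte at the lowest address.
Reassemble most-significant byte first: 86 2C 1D 53 71 45 F1 3D → 0x862C1D537145F13D.
0x862C1D537145F13D = 9668134744277512509.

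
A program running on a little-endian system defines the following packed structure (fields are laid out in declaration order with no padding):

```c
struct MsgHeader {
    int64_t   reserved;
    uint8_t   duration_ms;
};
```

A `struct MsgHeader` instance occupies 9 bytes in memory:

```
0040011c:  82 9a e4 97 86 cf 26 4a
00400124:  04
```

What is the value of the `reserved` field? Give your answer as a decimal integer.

`reserved` is the first field, at byte offset 0, occupying 8 bytes.
Bytes at offsets 0..7: 82 9A E4 97 86 CF 26 4A.
Little-endian: lowest address holds the least-significant byte.
Reassemble most-significant byte first: 4A 26 CF 86 97 E4 9A 82 → 0x4A26CF8697E49A82.
0x4A26CF8697E49A82 = 5343186184902580866.

5343186184902580866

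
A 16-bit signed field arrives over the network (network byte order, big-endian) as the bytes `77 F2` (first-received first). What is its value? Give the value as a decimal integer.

In big-endian order the high byte comes first in memory.
The bytes are already most-significant first: 0x77F2.
0x77F2 = 30706.

30706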